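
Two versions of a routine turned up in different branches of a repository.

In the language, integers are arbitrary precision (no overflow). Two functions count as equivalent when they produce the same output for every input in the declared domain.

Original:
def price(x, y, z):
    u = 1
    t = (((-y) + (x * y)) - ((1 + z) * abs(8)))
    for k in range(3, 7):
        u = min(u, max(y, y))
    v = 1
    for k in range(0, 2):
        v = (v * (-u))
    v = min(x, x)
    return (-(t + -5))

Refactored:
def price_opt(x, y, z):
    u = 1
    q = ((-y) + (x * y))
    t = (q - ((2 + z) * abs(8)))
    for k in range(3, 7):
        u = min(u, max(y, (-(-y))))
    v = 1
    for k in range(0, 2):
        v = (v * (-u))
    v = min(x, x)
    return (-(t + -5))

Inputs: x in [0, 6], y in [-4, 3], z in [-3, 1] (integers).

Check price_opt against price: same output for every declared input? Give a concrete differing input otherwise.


Evaluate both at x=0, y=-4, z=-3.
price: u becomes 1; next t becomes 20; next at k=3:; next u becomes -4; next at k=4:; next u becomes -4; next at k=5:; next u becomes -4; next at k=6:; next u becomes -4; next v becomes 1; next at k=0:; next v becomes 4; next at k=1:; next v becomes 16; next v becomes 0; next final value -15
price_opt: u becomes 1; next q becomes 4; next t becomes 12; next at k=3:; next u becomes -4; next at k=4:; next u becomes -4; next at k=5:; next u becomes -4; next at k=6:; next u becomes -4; next v becomes 1; next at k=0:; next v becomes 4; next at k=1:; next v becomes 16; next v becomes 0; next final value -7
-15 and -7 differ, so these are not the same function on this domain.
verdict: not equivalent; witness: x=0, y=-4, z=-3


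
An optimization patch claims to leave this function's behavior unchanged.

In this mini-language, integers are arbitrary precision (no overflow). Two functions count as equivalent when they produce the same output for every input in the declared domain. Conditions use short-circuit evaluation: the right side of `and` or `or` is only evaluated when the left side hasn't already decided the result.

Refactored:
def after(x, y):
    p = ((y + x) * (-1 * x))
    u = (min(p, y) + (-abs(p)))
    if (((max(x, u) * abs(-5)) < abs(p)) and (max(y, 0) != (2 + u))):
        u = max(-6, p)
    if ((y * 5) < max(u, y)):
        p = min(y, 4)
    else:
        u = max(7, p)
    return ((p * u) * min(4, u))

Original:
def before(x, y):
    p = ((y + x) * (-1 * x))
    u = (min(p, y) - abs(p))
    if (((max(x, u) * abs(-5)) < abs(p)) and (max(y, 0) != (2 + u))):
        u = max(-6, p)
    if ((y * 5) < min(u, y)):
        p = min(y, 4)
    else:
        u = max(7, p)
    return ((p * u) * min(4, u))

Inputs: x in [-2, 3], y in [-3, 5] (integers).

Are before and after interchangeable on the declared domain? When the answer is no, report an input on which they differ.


Take x=-2, y=-1.
before: p=-6, then u=-12, then (((max(x, u) * abs(-5)) < abs(p)) and (max(y, 0) != (2 + u))) is true, then u=-6, then ((y * 5) < min(u, y)) is false, then u=7, then returns -168
after: p=-6, then u=-12, then (((max(x, u) * abs(-5)) < abs(p)) and (max(y, 0) != (2 + u))) is true, then u=-6, then ((y * 5) < max(u, y)) is true, then p=-1, then returns -36
-168 vs -36 — the two versions disagree here.
verdict: not equivalent; witness: x=-2, y=-1


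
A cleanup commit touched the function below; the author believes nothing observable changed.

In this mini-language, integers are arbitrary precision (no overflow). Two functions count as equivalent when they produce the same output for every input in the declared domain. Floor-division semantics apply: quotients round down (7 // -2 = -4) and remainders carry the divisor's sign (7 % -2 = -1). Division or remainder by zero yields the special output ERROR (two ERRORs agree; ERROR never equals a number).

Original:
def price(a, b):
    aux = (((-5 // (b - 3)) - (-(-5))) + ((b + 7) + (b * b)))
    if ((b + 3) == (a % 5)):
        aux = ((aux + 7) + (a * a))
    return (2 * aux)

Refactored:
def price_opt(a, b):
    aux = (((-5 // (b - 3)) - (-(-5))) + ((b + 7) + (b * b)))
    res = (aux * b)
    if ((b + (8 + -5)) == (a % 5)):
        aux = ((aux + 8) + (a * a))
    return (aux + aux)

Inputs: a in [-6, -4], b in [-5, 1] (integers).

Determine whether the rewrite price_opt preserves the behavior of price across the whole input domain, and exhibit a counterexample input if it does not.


There is a counterexample at a=-6, b=1: 98 on one side, 100 on the other.
price: aux = 6; ((b + 3) == (a % 5)) -> true; aux = 49; return 98
price_opt: aux = 6; res = 6; ((b + (8 + -5)) == (a % 5)) -> true; aux = 50; return 100
verdict: not equivalent; witness: a=-6, b=1


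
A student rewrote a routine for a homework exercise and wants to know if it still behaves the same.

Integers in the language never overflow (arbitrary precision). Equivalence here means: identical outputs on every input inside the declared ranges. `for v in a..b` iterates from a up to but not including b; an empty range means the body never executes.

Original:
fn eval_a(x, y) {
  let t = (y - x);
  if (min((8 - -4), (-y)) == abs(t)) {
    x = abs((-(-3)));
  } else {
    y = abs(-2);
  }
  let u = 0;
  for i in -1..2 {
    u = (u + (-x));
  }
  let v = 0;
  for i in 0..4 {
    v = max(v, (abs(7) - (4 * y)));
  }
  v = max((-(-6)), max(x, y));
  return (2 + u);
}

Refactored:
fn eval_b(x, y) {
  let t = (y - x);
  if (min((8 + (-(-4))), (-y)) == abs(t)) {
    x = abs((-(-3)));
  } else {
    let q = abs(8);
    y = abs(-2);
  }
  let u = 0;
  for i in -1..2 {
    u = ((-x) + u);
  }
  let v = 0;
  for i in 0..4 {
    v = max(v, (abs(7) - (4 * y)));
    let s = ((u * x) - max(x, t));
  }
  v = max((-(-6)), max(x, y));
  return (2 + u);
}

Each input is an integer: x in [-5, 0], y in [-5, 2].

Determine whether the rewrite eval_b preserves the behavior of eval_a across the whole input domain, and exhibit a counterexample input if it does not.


The two versions differ — the changes include arithmetic usage differs, and local variable names differ, and constant usage differs, and statement counts differ, and min/max/abs usage differs.
One worked example (x=-3, y=0) — eval_a: t=3, then (min((8 - -4), (-y)) == abs(t)) is false, then y=2, then u=0, then (i=-1), then u=3, then (i=0), then u=6, then (i=1), then u=9, then v=0, then (i=0), then v=0, then (i=1), then v=0, then (i=2), then v=0, then (i=3), then v=0, then v=6, then returns 11; eval_b: t=3, then (min((8 + (-(-4))), (-y)) == abs(t)) is false, then q=8, then y=2, then u=0, then (i=-1), then u=3, then (i=0), then u=6, then (i=1), then u=9, then v=0, then (i=0), then v=0, then s=-30, then (i=1), then v=0, then s=-30, then (i=2), then v=0, then s=-30, then (i=3), then v=0, then s=-30, then v=6, then returns 11; agreement on 11.
Every one of the 48 inputs gives matching results.
verdict: equivalent


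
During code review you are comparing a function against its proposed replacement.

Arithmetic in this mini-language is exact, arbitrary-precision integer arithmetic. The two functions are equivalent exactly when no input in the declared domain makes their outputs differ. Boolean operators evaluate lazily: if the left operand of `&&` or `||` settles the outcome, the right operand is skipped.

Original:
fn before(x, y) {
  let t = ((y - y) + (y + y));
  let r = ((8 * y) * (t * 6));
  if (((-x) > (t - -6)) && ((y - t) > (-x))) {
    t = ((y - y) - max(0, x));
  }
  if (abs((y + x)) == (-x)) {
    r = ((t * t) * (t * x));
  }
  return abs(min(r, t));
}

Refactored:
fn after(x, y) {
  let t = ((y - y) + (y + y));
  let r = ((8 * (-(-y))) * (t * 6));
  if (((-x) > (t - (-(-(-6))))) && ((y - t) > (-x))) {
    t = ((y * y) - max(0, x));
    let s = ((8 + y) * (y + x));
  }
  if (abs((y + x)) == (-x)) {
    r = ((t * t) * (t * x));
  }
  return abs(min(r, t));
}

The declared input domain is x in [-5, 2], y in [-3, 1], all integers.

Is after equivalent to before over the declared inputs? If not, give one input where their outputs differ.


The rewrite breaks on x=-2, y=-3, where the results are 0 and 9.
before: t=-6, then r=864, then (((-x) > (t - -6)) && ((y - t) > (-x))) is true, then t=0, then (abs((y + x)) == (-x)) is false, then returns 0
after: t=-6, then r=864, then (((-x) > (t - (-(-(-6))))) && ((y - t) > (-x))) is true, then t=9, then s=-25, then (abs((y + x)) == (-x)) is false, then returns 9
verdict: not equivalent; witness: x=-2, y=-3


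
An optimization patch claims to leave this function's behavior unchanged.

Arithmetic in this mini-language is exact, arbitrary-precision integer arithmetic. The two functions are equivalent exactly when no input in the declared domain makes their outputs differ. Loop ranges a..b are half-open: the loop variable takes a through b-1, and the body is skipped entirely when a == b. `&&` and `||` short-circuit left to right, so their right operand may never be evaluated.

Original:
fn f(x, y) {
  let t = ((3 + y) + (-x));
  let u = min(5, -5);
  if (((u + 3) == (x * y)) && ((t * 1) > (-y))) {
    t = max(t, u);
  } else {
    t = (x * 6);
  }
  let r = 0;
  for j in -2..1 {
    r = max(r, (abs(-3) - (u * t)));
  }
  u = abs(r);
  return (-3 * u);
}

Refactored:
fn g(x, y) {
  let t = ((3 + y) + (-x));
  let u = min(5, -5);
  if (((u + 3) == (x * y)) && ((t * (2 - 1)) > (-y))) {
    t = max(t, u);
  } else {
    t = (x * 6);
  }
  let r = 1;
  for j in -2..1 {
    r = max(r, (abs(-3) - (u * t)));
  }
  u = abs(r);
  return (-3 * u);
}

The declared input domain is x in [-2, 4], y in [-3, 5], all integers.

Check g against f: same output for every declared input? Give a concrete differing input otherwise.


On input x=-2, y=-3, f returns 0 while g returns -3.
verdict: not equivalent; witness: x=-2, y=-3


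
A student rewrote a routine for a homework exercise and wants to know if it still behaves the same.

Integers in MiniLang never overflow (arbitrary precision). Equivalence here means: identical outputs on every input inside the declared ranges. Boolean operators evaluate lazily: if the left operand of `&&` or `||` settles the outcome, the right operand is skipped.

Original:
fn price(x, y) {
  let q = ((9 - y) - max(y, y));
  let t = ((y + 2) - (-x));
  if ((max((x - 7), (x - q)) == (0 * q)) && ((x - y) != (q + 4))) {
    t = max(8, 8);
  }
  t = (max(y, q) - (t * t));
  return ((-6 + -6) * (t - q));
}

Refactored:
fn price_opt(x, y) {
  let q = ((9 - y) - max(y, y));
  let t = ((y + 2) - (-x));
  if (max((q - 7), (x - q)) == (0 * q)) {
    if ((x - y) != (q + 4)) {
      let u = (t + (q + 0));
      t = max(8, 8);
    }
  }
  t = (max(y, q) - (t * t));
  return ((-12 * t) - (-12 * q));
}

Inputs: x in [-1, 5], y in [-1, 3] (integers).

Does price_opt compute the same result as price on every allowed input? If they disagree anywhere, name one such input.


These are not equivalent — on x=-1, y=1 the outputs split (48 vs 768).
price: q=7, then t=2, then ((max((x - 7), (x - q)) == (0 * q)) && ((x - y) != (q + 4))) is false, then t=3, then returns 48
price_opt: q=7, then t=2, then (max((q - 7), (x - q)) == (0 * q)) is true, then ((x - y) != (q + 4)) is true, then u=9, then t=8, then t=-57, then returns 768
verdict: not equivalent; witness: x=-1, y=1


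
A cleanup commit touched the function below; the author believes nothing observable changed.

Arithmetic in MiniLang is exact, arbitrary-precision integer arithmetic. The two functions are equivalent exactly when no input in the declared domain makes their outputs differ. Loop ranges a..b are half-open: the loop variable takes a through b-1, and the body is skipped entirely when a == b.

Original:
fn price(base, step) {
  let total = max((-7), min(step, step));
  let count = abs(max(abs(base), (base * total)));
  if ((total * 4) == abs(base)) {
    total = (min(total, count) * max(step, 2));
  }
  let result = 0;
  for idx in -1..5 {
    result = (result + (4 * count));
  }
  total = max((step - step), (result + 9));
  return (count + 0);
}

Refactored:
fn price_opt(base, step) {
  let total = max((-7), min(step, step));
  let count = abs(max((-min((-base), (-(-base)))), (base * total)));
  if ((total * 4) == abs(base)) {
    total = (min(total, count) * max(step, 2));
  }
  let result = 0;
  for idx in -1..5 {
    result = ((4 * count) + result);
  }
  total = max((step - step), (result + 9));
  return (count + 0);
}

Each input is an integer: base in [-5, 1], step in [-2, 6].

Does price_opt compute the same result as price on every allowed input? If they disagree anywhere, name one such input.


Differences: min/max/abs usage differs — yet all 63 inputs agree.
verdict: equivalent


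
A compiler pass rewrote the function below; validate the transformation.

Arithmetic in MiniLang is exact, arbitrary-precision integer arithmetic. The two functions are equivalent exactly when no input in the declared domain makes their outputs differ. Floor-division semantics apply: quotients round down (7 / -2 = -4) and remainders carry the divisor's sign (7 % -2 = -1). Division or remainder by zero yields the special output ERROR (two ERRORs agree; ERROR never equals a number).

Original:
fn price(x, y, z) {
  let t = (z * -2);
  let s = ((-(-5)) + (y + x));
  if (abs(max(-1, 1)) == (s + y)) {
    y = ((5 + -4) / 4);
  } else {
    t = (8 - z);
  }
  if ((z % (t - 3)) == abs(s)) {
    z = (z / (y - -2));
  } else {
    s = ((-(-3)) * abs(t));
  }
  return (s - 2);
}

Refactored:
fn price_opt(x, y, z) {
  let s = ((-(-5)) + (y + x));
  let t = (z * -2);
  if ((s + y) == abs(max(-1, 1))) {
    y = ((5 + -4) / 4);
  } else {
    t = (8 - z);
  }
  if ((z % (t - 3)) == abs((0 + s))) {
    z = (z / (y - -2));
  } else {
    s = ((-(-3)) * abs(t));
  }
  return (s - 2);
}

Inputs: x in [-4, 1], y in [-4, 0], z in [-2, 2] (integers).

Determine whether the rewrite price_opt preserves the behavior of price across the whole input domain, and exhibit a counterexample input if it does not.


The two versions differ — the changes include arithmetic usage differs, and constant usage differs.
Tracing x=1, y=-1, z=-2: price: t := 4 | s := 5 | (abs(max(-1, 1)) == (s + y)): false | t := 10 | ((z % (t - 3)) == abs(s)): true | z := -2 | result 3 | price_opt: s := 5 | t := 4 | ((s + y) == abs(max(-1, 1))): false | t := 10 | ((z % (t - 3)) == abs((0 + s))): true | z := -2 | result 3 — matching result 3.
Sweeping the whole domain (150 inputs) finds no disagreement.
verdict: equivalent


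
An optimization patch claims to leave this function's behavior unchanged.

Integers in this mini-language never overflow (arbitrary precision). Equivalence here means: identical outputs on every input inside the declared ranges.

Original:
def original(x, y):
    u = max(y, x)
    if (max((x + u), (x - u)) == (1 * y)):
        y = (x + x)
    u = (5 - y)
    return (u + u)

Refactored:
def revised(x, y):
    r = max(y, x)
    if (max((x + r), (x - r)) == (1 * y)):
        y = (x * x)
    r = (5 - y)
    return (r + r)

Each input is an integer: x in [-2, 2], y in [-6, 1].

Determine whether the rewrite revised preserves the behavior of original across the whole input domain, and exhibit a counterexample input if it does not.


These are not equivalent — on x=-2, y=-1 the outputs split (18 vs 2).
original: u becomes -1; next (max((x + u), (x - u)) == (1 * y)) evaluates to true; next y becomes -4; next u becomes 9; next final value 18
revised: r becomes -1; next (max((x + r), (x - r)) == (1 * y)) evaluates to true; next y becomes 4; next r becomes 1; next final value 2
verdict: not equivalent; witness: x=-2, y=-1


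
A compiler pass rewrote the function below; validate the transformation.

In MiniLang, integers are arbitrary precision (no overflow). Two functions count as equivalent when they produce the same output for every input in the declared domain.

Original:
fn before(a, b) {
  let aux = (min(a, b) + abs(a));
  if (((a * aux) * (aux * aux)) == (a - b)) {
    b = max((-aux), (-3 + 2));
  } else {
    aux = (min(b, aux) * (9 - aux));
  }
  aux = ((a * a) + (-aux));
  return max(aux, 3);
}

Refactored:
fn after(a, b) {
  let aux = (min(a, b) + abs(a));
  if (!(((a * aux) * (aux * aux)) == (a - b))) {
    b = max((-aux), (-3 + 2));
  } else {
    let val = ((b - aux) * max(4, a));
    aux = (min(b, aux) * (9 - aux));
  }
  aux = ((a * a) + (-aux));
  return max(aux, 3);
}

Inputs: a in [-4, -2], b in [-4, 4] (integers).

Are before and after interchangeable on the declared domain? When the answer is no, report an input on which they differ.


These are not equivalent — on a=-4, b=-4 the outputs split (16 vs 52).
before: aux = 0; (((a * aux) * (aux * aux)) == (a - b)) -> true; b = 0; aux = 16; return 16
after: aux = 0; (!(((a * aux) * (aux * aux)) == (a - b))) -> false; val = -16; aux = -36; aux = 52; return 52
verdict: not equivalent; witness: a=-4, b=-4


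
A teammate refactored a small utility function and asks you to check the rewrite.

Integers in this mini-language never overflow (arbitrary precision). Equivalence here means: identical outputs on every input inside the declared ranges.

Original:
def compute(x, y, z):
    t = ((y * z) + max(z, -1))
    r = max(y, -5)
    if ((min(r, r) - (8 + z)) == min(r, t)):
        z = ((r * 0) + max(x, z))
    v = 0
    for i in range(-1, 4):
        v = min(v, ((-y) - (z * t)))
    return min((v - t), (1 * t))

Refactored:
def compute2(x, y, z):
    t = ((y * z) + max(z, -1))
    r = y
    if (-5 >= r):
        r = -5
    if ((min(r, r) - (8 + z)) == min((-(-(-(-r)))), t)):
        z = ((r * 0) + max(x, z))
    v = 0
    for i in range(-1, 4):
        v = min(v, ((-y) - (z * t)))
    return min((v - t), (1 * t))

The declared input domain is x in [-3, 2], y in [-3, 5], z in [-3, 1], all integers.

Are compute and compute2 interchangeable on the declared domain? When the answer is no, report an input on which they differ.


One difference looks behavioral, but it never changes the outcome for any declared input; all 270 inputs agree.
verdict: equivalent


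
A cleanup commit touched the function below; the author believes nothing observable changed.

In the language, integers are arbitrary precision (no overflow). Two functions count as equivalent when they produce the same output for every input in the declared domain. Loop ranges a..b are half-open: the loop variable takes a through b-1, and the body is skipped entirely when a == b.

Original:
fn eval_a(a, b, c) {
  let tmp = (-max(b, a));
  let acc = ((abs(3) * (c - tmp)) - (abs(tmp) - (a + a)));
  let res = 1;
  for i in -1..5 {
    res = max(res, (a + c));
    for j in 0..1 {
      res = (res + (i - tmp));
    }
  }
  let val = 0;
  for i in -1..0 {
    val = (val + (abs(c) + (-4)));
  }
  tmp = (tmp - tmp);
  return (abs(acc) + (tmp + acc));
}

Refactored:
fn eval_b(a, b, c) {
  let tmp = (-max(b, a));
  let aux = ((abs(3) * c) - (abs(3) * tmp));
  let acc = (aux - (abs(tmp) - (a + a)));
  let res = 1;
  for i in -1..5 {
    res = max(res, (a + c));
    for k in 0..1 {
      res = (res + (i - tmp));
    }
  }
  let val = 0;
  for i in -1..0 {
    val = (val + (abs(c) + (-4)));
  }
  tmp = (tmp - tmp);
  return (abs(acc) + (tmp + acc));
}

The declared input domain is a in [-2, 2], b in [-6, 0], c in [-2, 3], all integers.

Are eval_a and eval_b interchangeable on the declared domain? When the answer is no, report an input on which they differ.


Comparing the listings, the differences include: constant usage differs, plus arithmetic usage differs, plus local variable names differ, plus min/max/abs usage differs, plus statement counts differ.
Tracing a=-1, b=-2, c=2: eval_a: tmp becomes 1; next acc becomes 0; next res becomes 1; next at i=-1:; next res becomes 1; next at j=0:; next res becomes -1; next at i=0:; next res becomes 1; next at j=0:; next res becomes 0; next at i=1:; next res becomes 1; next at j=0:; next res becomes 1; next at i=2:; next res becomes 1; next at j=0:; next res becomes 2; next at i=3:; next res becomes 2; next at j=0:; next res becomes 4; next at i=4:; next res becomes 4; next at j=0:; next res becomes 7; next val becomes 0; next at i=-1:; next val becomes -2; next tmp becomes 0; next final value 0 | eval_b: tmp becomes 1; next aux becomes 3; next acc becomes 0; next res becomes 1; next at i=-1:; next res becomes 1; next at k=0:; next res becomes -1; next at i=0:; next res becomes 1; next at k=0:; next res becomes 0; next at i=1:; next res becomes 1; next at k=0:; next res becomes 1; next at i=2:; next res becomes 1; next at k=0:; next res becomes 2; next at i=3:; next res becomes 2; next at k=0:; next res becomes 4; next at i=4:; next res becomes 4; next at k=0:; next res becomes 7; next val becomes 0; next at i=-1:; next val becomes -2; next tmp becomes 0; next final value 0 — matching result 0.
Every one of the 210 inputs gives matching results.
verdict: equivalent


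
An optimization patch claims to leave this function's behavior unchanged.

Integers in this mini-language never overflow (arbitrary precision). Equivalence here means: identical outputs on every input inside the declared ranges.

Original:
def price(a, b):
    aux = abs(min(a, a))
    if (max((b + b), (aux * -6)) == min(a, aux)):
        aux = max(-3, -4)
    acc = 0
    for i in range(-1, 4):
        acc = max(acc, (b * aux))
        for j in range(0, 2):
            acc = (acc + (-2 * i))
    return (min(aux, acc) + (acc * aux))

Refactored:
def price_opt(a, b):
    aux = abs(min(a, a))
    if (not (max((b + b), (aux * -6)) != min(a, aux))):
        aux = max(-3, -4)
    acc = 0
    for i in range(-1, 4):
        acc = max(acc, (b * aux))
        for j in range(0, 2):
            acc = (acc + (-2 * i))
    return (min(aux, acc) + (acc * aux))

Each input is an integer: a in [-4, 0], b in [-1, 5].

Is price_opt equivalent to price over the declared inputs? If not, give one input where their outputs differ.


The two are interchangeable: boolean connective usage differs; also comparison usage differs, and every declared input agrees.
Tracing a=0, b=0: price: aux becomes 0; next (max((b + b), (aux * -6)) == min(a, aux)) evaluates to true; next aux becomes -3; next acc becomes 0; next at i=-1:; next acc becomes 0; next at j=0:; next acc becomes 2; next at j=1:; next acc becomes 4; next at i=0:; next acc becomes 4; next at j=0:; next acc becomes 4; next at j=1:; next acc becomes 4; next at i=1:; next acc becomes 4; next at j=0:; next acc becomes 2; next at j=1:; next acc becomes 0; next at i=2:; next acc becomes 0; next at j=0:; next acc becomes -4; next at j=1:; next acc becomes -8; next at i=3:; next acc becomes 0; next at j=0:; next acc becomes -6; next at j=1:; next acc becomes -12; next final value 24 | price_opt: aux becomes 0; next (not (max((b + b), (aux * -6)) != min(a, aux))) evaluates to true; next aux becomes -3; next acc becomes 0; next at i=-1:; next acc becomes 0; next at j=0:; next acc becomes 2; next at j=1:; next acc becomes 4; next at i=0:; next acc becomes 4; next at j=0:; next acc becomes 4; next at j=1:; next acc becomes 4; next at i=1:; next acc becomes 4; next at j=0:; next acc becomes 2; next at j=1:; next acc becomes 0; next at i=2:; next acc becomes 0; next at j=0:; next acc becomes -4; next at j=1:; next acc becomes -8; next at i=3:; next acc becomes 0; next at j=0:; next acc becomes -6; next at j=1:; next acc becomes -12; next final value 24 — matching result 24.
Sweeping the whole domain (35 inputs) finds no disagreement.
verdict: equivalent


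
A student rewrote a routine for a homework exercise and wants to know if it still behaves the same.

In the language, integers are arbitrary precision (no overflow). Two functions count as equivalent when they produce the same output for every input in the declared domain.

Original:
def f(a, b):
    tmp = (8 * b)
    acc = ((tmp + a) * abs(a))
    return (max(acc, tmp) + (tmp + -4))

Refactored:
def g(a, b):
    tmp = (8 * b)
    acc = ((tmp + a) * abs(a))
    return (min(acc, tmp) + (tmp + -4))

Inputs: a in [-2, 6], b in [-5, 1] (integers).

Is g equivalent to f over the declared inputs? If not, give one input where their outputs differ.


These are not equivalent — on a=-2, b=-5 the outputs split (-84 vs -128).
f: tmp=-40, then acc=-84, then returns -84
g: tmp=-40, then acc=-84, then returns -128
verdict: not equivalent; witness: a=-2, b=-5


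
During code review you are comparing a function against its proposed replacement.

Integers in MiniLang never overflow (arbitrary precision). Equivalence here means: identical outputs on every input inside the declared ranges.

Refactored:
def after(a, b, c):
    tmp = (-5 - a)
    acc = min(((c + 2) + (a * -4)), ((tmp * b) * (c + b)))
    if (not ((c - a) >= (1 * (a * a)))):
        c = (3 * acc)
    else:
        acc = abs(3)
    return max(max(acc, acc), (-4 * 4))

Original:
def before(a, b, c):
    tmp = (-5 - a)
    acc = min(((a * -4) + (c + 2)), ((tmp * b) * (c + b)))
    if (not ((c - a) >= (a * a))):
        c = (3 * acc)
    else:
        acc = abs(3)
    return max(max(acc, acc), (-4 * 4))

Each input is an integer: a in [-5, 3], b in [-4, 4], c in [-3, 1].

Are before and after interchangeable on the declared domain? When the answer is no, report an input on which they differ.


The two are interchangeable: arithmetic usage differs; also constant usage differs, and every declared input agrees.
As a probe, take a=2, b=2, c=-3: before runs tmp = -7; acc = -9; (not ((c - a) >= (a * a))) -> true; c = -27; return -9; after runs tmp = -7; acc = -9; (not ((c - a) >= (1 * (a * a)))) -> true; c = -27; return -9; both end at -9.
Sweeping the whole domain (405 inputs) finds no disagreement.
verdict: equivalent


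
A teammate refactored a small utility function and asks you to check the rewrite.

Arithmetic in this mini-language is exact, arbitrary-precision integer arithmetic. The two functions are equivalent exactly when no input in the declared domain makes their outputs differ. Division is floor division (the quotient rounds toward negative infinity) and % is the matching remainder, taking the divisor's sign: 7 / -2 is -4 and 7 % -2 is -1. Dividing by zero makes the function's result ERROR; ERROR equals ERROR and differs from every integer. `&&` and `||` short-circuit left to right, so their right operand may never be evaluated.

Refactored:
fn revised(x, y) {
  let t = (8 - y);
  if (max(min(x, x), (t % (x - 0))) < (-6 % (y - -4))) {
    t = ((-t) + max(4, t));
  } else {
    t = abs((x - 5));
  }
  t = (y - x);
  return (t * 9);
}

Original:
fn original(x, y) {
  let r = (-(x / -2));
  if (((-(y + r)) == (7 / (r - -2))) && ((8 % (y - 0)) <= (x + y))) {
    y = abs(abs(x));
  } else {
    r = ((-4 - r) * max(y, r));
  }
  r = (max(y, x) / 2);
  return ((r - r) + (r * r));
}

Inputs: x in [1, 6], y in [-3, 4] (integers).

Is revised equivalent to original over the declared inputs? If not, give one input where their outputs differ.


x=1, y=-3 yields 0 from original but -36 from revised.
verdict: not equivalent; witness: x=1, y=-3


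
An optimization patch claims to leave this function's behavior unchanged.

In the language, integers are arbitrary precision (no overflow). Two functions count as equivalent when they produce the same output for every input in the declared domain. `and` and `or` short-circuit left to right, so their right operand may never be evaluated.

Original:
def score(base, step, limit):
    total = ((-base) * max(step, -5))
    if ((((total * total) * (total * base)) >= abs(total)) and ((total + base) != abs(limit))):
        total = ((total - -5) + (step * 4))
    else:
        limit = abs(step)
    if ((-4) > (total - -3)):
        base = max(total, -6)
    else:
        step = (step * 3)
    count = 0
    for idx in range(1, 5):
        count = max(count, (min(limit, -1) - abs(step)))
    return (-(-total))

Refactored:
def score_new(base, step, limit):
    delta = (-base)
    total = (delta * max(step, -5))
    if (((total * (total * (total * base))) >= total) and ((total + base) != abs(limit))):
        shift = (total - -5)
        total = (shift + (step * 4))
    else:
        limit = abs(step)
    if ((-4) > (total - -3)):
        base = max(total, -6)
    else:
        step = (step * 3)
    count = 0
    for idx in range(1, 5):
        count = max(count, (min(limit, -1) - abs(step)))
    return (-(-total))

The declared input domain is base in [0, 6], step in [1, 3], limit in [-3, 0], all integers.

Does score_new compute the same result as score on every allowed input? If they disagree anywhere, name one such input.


Evaluate both at base=1, step=1, limit=-3.
score: total becomes -1; next ((((total * total) * (total * base)) >= abs(total)) and ((total + base) != abs(limit))) evaluates to false; next limit becomes 1; next ((-4) > (total - -3)) evaluates to false; next step becomes 3; next count becomes 0; next at idx=1:; next count becomes 0; next at idx=2:; next count becomes 0; next at idx=3:; next count becomes 0; next at idx=4:; next count becomes 0; next final value -1
score_new: delta becomes -1; next total becomes -1; next (((total * (total * (total * base))) >= total) and ((total + base) != abs(limit))) evaluates to true; next shift becomes 4; next total becomes 8; next ((-4) > (total - -3)) evaluates to false; next step becomes 3; next count becomes 0; next at idx=1:; next count becomes 0; next at idx=2:; next count becomes 0; next at idx=3:; next count becomes 0; next at idx=4:; next count becomes 0; next final value 8
-1 and 8 differ, so these are not the same function on this domain.
verdict: not equivalent; witness: base=1, step=1, limit=-3


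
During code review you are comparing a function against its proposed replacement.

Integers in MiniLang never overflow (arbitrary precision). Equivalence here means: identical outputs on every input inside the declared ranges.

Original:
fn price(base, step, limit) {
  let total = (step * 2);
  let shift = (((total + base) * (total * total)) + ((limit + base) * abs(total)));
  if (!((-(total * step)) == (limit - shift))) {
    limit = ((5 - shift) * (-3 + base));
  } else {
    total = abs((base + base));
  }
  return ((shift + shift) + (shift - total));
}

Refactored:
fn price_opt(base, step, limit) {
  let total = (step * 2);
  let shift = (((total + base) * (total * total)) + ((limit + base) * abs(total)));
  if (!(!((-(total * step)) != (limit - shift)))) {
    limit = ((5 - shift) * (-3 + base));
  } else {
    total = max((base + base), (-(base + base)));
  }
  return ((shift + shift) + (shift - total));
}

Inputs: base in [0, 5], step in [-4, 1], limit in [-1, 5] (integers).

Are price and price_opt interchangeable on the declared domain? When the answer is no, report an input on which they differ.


Comparing the listings, the differences include: comparison usage differs, and arithmetic usage differs, and boolean connective usage differs, and min/max/abs usage differs.
Tracing base=0, step=-4, limit=1: price: total=-8, then shift=-504, then (!((-(total * step)) == (limit - shift))) is true, then limit=-1527, then returns -1504 | price_opt: total=-8, then shift=-504, then (!(!((-(total * step)) != (limit - shift)))) is true, then limit=-1527, then returns -1504 — matching result -1504.
An exhaustive pass over the 252 declared inputs shows identical outputs.
verdict: equivalent


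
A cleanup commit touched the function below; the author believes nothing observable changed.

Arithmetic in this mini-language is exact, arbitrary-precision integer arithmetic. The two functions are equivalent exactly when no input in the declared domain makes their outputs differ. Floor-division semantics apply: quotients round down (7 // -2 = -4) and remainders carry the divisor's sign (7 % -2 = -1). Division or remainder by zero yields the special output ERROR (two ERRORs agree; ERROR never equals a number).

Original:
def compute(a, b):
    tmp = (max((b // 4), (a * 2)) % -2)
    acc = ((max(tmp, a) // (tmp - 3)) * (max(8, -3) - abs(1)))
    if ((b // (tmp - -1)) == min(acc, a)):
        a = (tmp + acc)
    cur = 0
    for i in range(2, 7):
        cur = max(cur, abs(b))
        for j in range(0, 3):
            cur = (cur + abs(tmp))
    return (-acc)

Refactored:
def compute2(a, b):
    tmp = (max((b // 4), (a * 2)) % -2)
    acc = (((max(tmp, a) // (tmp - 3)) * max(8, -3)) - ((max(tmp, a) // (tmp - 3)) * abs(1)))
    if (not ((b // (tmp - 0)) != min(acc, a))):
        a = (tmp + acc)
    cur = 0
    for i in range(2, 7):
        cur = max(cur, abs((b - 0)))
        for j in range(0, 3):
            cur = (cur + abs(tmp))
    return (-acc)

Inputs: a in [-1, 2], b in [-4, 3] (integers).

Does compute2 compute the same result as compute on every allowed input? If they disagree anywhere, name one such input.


The rewrite breaks on a=-1, b=-4, where the results are ERROR and 0.
compute: tmp := -1 | acc := 0 | divide-by-zero, output ERROR
compute2: tmp := -1 | acc := 0 | (not ((b // (tmp - 0)) != min(acc, a))): false | cur := 0 | iter i=2: | cur := 4 | iter j=0: | cur := 5 | iter j=1: | cur := 6 | iter j=2: | cur := 7 | iter i=3: | cur := 7 | iter j=0: | cur := 8 | iter j=1: | cur := 9 | iter j=2: | cur := 10 | iter i=4: | cur := 10 | iter j=0: | cur := 11 | iter j=1: | cur := 12 | iter j=2: | cur := 13 | iter i=5: | cur := 13 | iter j=0: | cur := 14 | iter j=1: | cur := 15 | iter j=2: | cur := 16 | iter i=6: | cur := 16 | iter j=0: | cur := 17 | iter j=1: | cur := 18 | iter j=2: | cur := 19 | result 0
verdict: not equivalent; witness: a=-1, b=-4


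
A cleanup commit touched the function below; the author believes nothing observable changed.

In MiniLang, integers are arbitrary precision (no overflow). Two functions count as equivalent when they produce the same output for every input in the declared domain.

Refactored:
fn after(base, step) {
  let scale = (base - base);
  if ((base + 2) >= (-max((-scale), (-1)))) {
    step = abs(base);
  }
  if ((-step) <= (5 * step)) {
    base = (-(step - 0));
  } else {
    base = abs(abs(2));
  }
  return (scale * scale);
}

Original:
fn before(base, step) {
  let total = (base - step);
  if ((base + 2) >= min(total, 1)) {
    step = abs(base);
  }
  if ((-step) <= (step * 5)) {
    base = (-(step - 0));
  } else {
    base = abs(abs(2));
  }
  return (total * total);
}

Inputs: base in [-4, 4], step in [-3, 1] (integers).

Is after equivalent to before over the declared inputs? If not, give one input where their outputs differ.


Try base=-4, step=-3.
before: total=-1, then ((base + 2) >= min(total, 1)) is false, then ((-step) <= (step * 5)) is false, then base=2, then returns 1
after: scale=0, then ((base + 2) >= (-max((-scale), (-1)))) is false, then ((-step) <= (5 * step)) is false, then base=2, then returns 0
1 vs 0 — the two versions disagree here.
verdict: not equivalent; witness: base=-4, step=-3


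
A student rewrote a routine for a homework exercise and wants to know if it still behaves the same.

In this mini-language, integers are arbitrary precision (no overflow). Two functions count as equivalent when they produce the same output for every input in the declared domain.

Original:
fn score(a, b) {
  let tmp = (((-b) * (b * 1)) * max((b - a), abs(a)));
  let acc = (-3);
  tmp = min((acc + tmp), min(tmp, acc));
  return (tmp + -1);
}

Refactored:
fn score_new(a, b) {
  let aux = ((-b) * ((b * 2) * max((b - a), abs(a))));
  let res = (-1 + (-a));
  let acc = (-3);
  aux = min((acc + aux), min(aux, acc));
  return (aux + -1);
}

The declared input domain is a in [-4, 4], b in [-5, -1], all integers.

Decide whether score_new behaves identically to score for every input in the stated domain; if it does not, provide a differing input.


The rewrite breaks on a=-4, b=-5, where the results are -104 and -204.
score: tmp=-100, then acc=-3, then tmp=-103, then returns -104
score_new: aux=-200, then res=3, then acc=-3, then aux=-203, then returns -204
verdict: not equivalent; witness: a=-4, b=-5


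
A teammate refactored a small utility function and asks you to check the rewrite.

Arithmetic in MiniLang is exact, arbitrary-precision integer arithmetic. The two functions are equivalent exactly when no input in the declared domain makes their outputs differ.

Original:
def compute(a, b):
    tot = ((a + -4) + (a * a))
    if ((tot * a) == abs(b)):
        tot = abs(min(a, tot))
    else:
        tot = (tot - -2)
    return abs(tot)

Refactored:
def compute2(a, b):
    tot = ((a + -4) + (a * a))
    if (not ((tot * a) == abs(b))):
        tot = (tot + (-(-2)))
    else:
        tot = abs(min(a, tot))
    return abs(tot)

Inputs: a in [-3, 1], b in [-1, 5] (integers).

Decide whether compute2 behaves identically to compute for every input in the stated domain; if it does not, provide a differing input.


The two are interchangeable: boolean connective usage differs, plus arithmetic usage differs, and every declared input agrees.
As a probe, take a=-1, b=3: compute runs tot := -4 | ((tot * a) == abs(b)): false | tot := -2 | result 2; compute2 runs tot := -4 | (not ((tot * a) == abs(b))): true | tot := -2 | result 2; both end at 2.
An exhaustive pass over the 35 declared inputs shows identical outputs.
verdict: equivalent


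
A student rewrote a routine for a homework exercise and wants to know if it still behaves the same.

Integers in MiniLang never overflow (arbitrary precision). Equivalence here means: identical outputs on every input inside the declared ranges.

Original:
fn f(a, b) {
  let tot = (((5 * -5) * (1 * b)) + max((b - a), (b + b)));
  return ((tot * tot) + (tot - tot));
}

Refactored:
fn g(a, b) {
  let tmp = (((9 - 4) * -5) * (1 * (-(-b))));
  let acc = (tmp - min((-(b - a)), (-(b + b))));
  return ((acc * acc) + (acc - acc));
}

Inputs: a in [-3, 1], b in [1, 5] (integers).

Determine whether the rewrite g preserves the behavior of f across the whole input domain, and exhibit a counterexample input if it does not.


Comparing the listings, the differences include: min/max/abs usage differs, plus constant usage differs, plus statement counts differ, plus arithmetic usage differs, plus local variable names differ.
Tracing a=-2, b=4: f: tot := -92 | result 8464 | g: tmp := -100 | acc := -92 | result 8464 — matching result 8464.
Across all 25 domain points the two functions coincide.
verdict: equivalent


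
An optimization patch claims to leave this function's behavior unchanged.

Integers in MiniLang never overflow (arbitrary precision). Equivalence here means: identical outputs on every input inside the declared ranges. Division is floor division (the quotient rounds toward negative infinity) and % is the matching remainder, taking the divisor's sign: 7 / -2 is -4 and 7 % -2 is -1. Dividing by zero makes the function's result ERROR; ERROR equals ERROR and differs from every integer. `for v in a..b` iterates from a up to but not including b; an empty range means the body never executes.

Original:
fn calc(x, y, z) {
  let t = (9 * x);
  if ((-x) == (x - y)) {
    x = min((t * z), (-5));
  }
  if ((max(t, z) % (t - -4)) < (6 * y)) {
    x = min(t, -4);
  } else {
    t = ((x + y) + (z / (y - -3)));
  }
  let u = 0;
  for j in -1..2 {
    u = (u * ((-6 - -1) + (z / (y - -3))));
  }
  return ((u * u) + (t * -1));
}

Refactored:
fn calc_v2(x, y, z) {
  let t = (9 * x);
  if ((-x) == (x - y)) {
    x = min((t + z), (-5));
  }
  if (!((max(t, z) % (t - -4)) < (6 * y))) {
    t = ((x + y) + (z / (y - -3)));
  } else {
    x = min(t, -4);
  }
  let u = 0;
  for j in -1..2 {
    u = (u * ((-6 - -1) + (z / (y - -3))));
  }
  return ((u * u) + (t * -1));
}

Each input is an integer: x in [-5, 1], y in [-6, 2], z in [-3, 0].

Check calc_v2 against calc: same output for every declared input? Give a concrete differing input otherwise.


x=-3, y=-6, z=-3 yields 10 from calc but 35 from calc_v2.
verdict: not equivalent; witness: x=-3, y=-6, z=-3


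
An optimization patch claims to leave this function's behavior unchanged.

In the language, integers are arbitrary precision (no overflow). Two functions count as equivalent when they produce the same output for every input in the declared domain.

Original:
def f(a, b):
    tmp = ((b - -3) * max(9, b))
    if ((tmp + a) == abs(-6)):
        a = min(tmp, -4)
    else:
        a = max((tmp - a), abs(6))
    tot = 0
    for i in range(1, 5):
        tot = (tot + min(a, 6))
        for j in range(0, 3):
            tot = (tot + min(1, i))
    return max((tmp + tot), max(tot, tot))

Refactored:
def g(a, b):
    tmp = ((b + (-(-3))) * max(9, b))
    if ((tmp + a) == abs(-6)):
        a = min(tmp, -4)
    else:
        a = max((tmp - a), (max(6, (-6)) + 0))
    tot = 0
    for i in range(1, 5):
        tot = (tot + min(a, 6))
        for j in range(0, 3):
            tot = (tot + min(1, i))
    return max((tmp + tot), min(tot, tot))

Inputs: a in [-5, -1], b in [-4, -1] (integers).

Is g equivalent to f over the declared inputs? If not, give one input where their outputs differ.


Equivalent. The edit looks behavioral (`max(tot, tot)` became `min(tot, tot)`), but over these ranges it never changes the outcome.
Sweeping the whole domain (20 inputs) finds no disagreement.
One worked example (a=-4, b=-2) — f: tmp becomes 9; next ((tmp + a) == abs(-6)) evaluates to false; next a becomes 13; next tot becomes 0; next at i=1:; next tot becomes 6; next at j=0:; next tot becomes 7; next at j=1:; next tot becomes 8; next at j=2:; next tot becomes 9; next at i=2:; next tot becomes 15; next at j=0:; next tot becomes 16; next at j=1:; next tot becomes 17; next at j=2:; next tot becomes 18; next at i=3:; next tot becomes 24; next at j=0:; next tot becomes 25; next at j=1:; next tot becomes 26; next at j=2:; next tot becomes 27; next at i=4:; next tot becomes 33; next at j=0:; next tot becomes 34; next at j=1:; next tot becomes 35; next at j=2:; next tot becomes 36; next final value 45; g: tmp becomes 9; next ((tmp + a) == abs(-6)) evaluates to false; next a becomes 13; next tot becomes 0; next at i=1:; next tot becomes 6; next at j=0:; next tot becomes 7; next at j=1:; next tot becomes 8; next at j=2:; next tot becomes 9; next at i=2:; next tot becomes 15; next at j=0:; next tot becomes 16; next at j=1:; next tot becomes 17; next at j=2:; next tot becomes 18; next at i=3:; next tot becomes 24; next at j=0:; next tot becomes 25; next at j=1:; next tot becomes 26; next at j=2:; next tot becomes 27; next at i=4:; next tot becomes 33; next at j=0:; next tot becomes 34; next at j=1:; next tot becomes 35; next at j=2:; next tot becomes 36; next final value 45; agreement on 45.
verdict: equivalent
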